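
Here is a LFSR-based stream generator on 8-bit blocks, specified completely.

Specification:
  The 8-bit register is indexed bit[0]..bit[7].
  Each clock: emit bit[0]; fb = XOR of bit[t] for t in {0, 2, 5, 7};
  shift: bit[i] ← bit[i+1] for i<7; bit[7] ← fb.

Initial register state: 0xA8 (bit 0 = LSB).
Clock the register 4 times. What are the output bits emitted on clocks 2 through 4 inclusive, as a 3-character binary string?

reg_0 = 0xA8
clock 1: out=0, reg = 0x54
clock 2: out=0, reg = 0xAA
clock 3: out=0, reg = 0x55
clock 4: out=1, reg = 0x2A

001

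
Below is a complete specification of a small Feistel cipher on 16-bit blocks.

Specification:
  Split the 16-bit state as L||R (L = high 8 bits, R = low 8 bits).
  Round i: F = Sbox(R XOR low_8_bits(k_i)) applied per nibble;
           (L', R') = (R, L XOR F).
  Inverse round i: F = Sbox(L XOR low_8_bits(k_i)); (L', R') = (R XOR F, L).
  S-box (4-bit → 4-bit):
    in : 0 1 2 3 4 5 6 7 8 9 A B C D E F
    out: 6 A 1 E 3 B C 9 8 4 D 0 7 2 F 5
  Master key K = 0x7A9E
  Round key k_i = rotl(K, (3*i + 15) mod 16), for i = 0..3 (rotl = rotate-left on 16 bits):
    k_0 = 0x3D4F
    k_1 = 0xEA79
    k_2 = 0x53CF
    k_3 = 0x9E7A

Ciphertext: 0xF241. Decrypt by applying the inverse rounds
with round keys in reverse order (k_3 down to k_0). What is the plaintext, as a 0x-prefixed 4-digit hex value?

0x0B30

s_0 = ciphertext = 0xF241
s_1 = InvRound(s_0, k_3) = 0xC9F2
s_2 = InvRound(s_1, k_2) = 0x9EC9
s_3 = InvRound(s_2, k_1) = 0x309E
s_4 = InvRound(s_3, k_0) = 0x0B30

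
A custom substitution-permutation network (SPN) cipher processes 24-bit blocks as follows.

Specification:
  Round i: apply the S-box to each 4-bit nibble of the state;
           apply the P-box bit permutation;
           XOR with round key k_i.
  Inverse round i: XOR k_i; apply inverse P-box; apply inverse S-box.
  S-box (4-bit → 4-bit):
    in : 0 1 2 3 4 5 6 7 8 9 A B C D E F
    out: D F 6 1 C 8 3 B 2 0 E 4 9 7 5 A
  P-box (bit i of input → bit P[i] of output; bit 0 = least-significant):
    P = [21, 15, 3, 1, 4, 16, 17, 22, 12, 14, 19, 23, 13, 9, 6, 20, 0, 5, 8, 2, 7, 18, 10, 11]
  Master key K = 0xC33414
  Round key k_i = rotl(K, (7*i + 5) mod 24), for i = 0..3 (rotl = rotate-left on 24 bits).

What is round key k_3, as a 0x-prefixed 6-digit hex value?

0x0CD053

K = 0xC33414
k_0 = rotl(K, (7*0+5) mod 24) = rotl(K, 5) = 0x668298
k_1 = rotl(K, (7*1+5) mod 24) = rotl(K, 12) = 0x414C33
k_2 = rotl(K, (7*2+5) mod 24) = rotl(K, 19) = 0xA619A0
k_3 = rotl(K, (7*3+5) mod 24) = rotl(K, 2) = 0x0CD053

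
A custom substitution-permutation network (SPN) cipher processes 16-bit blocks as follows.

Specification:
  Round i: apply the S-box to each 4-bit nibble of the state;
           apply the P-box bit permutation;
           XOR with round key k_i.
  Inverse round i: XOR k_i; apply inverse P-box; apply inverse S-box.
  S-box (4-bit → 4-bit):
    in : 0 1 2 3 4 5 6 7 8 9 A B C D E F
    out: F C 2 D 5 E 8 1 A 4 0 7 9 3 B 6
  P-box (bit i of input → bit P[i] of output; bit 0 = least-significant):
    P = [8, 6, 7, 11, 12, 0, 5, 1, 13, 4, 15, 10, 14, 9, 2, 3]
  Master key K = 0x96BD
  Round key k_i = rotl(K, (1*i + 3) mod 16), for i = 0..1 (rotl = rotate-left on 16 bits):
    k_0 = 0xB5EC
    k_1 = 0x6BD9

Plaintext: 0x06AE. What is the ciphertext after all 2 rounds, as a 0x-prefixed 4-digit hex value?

0x601D

s_0 = plaintext = 0x06AE
s_1 = Round(s_0, k_0) = 0xFAA0
s_2 = Round(s_1, k_1) = 0x601D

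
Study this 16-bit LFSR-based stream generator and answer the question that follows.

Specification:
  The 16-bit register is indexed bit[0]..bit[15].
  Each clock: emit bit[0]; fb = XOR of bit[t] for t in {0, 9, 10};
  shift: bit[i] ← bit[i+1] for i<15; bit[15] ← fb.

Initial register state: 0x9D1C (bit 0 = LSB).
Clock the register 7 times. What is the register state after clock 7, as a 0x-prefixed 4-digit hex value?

reg_0 = 0x9D1C
clock 1: out=0, reg = 0xCE8E
clock 2: out=0, reg = 0x6747
clock 3: out=1, reg = 0xB3A3
clock 4: out=1, reg = 0x59D1
clock 5: out=1, reg = 0xACE8
clock 6: out=0, reg = 0xD674
clock 7: out=0, reg = 0x6B3A

0x6B3A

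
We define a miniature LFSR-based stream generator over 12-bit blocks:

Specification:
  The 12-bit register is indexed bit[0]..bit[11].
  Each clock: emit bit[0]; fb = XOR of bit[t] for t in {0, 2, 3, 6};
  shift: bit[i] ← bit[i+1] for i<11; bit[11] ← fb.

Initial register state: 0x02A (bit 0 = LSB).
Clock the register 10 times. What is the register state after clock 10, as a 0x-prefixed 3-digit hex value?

0xD94

reg_0 = 0x02A
clock 1: out=0, reg = 0x815
clock 2: out=1, reg = 0x40A
clock 3: out=0, reg = 0xA05
clock 4: out=1, reg = 0x502
clock 5: out=0, reg = 0x281
clock 6: out=1, reg = 0x940
clock 7: out=0, reg = 0xCA0
clock 8: out=0, reg = 0x650
clock 9: out=0, reg = 0xB28
clock 10: out=0, reg = 0xD94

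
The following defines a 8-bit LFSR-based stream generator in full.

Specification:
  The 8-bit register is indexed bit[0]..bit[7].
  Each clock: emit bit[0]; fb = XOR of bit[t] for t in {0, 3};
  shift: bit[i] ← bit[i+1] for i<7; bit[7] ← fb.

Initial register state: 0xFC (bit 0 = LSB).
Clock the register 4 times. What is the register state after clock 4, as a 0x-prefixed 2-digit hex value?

0x3F

reg_0 = 0xFC
clock 1: out=0, reg = 0xFE
clock 2: out=0, reg = 0xFF
clock 3: out=1, reg = 0x7F
clock 4: out=1, reg = 0x3F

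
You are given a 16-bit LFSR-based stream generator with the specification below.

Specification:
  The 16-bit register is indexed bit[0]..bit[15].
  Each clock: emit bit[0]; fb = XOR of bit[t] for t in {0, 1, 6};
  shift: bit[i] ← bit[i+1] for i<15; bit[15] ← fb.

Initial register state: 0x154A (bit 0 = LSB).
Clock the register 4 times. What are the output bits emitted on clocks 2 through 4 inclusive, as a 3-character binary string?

reg_0 = 0x154A
clock 1: out=0, reg = 0x0AA5
clock 2: out=1, reg = 0x8552
clock 3: out=0, reg = 0x42A9
clock 4: out=1, reg = 0xA154

101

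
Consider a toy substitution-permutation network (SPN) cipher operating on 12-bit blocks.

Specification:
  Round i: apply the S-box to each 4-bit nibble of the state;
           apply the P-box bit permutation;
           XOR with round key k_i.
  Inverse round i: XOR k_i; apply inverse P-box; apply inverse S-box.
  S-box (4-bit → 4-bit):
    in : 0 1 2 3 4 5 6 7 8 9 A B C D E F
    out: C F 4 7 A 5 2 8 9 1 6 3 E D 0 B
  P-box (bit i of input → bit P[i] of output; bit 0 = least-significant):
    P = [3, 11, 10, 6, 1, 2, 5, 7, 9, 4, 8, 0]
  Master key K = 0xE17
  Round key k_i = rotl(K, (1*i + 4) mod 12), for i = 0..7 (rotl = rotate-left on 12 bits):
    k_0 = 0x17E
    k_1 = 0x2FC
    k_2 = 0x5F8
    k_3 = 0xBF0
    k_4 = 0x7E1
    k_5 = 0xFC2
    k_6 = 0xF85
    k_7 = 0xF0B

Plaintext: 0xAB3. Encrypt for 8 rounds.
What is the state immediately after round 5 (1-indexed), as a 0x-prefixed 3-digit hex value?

0xAD2

s_0 = plaintext = 0xAB3
s_1 = Round(s_0, k_0) = 0xC60
s_2 = Round(s_1, k_1) = 0x7A9
s_3 = Round(s_2, k_2) = 0x5D5
s_4 = Round(s_3, k_3) = 0xC5A
s_5 = Round(s_4, k_4) = 0xAD2
s_6 = Round(s_5, k_5) = 0xA70
s_7 = Round(s_6, k_6) = 0xA55
s_8 = Round(s_7, k_7) = 0xA31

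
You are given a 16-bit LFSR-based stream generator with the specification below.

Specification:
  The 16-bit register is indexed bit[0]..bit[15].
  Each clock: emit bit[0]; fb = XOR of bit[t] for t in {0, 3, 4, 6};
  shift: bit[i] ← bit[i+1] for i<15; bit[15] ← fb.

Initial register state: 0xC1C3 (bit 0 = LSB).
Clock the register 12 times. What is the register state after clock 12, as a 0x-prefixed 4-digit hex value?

reg_0 = 0xC1C3
clock 1: out=1, reg = 0x60E1
clock 2: out=1, reg = 0x3070
clock 3: out=0, reg = 0x1838
clock 4: out=0, reg = 0x0C1C
clock 5: out=0, reg = 0x060E
clock 6: out=0, reg = 0x8307
clock 7: out=1, reg = 0xC183
clock 8: out=1, reg = 0xE0C1
clock 9: out=1, reg = 0x7060
clock 10: out=0, reg = 0xB830
clock 11: out=0, reg = 0xDC18
clock 12: out=0, reg = 0x6E0C

0x6E0C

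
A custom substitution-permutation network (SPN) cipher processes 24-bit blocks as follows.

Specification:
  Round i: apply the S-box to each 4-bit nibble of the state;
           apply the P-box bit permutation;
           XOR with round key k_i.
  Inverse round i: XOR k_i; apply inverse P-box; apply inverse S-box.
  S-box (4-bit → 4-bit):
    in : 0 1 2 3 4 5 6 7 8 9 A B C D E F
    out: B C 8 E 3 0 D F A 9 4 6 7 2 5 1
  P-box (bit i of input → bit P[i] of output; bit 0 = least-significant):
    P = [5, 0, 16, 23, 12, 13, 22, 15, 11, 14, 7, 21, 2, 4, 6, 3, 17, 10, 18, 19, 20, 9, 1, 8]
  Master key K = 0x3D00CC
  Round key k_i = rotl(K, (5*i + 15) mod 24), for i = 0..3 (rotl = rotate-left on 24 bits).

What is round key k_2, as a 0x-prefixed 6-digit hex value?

K = 0x3D00CC
k_0 = rotl(K, (5*0+15) mod 24) = rotl(K, 15) = 0x661E80
k_1 = rotl(K, (5*1+15) mod 24) = rotl(K, 20) = 0xC3D00C
k_2 = rotl(K, (5*2+15) mod 24) = rotl(K, 1) = 0x7A0198

0x7A0198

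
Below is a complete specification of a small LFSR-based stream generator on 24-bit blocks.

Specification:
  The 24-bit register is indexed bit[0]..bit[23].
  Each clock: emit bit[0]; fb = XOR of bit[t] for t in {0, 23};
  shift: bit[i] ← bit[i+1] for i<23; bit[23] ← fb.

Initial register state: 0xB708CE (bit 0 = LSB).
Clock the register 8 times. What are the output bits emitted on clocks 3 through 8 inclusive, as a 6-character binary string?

reg_0 = 0xB708CE
clock 1: out=0, reg = 0xDB8467
clock 2: out=1, reg = 0x6DC233
clock 3: out=1, reg = 0xB6E119
clock 4: out=1, reg = 0x5B708C
clock 5: out=0, reg = 0x2DB846
clock 6: out=0, reg = 0x16DC23
clock 7: out=1, reg = 0x8B6E11
clock 8: out=1, reg = 0x45B708

110011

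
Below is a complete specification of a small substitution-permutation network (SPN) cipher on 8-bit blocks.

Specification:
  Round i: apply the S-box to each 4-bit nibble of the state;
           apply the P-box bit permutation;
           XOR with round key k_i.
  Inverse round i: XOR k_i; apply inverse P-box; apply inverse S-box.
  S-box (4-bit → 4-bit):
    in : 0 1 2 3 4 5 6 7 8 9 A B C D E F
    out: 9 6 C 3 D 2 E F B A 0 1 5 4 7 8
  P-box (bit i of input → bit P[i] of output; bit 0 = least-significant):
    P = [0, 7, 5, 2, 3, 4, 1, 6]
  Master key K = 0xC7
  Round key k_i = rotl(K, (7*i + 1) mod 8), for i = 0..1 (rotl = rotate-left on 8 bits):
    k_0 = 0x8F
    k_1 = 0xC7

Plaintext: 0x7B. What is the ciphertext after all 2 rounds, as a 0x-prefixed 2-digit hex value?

s_0 = plaintext = 0x7B
s_1 = Round(s_0, k_0) = 0xD4
s_2 = Round(s_1, k_1) = 0xE0

0xE0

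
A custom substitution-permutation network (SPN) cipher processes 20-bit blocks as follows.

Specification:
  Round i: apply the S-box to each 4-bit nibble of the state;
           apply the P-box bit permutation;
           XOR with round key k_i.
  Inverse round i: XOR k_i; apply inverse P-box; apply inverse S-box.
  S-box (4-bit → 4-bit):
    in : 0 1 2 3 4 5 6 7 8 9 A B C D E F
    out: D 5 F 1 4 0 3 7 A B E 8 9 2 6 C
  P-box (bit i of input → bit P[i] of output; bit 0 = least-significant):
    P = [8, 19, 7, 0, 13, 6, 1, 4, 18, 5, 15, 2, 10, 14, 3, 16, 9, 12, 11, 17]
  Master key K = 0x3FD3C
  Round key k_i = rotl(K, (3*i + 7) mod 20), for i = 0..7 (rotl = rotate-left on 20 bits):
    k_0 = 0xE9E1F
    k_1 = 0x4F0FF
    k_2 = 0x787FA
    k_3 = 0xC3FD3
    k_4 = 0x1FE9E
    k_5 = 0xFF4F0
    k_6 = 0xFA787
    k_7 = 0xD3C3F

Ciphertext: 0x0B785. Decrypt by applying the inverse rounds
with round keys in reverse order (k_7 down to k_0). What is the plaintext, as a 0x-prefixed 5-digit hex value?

s_0 = ciphertext = 0x0B785
s_1 = InvRound(s_0, k_7) = 0x1F7F7
s_2 = InvRound(s_1, k_6) = 0x8D68D
s_3 = InvRound(s_2, k_5) = 0xCF99B
s_4 = InvRound(s_3, k_4) = 0x3CC59
s_5 = InvRound(s_4, k_3) = 0x9A117
s_6 = InvRound(s_5, k_2) = 0xC196A
s_7 = InvRound(s_6, k_1) = 0x4DFC2
s_8 = InvRound(s_7, k_0) = 0xBEB82

0xBEB82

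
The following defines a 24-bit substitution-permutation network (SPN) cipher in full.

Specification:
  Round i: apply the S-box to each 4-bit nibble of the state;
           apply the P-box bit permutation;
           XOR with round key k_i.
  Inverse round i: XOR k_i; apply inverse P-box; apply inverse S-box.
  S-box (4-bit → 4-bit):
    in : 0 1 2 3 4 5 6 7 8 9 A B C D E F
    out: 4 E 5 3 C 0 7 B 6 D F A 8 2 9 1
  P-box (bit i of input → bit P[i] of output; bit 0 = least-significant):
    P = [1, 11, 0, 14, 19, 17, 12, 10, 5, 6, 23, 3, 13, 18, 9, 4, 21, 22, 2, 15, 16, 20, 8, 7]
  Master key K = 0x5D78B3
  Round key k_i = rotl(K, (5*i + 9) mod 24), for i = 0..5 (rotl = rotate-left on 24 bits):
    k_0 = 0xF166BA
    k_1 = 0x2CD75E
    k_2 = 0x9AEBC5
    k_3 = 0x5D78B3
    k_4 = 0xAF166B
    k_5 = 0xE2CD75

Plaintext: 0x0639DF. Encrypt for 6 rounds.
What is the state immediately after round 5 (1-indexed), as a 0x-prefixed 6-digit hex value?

0x8597EF

s_0 = plaintext = 0x0639DF
s_1 = Round(s_0, k_0) = 0x174794
s_2 = Round(s_1, k_1) = 0x5400A7
s_3 = Round(s_2, k_2) = 0x1035C3
s_4 = Round(s_3, k_3) = 0x495535
s_5 = Round(s_4, k_4) = 0x8597EF
s_6 = Round(s_5, k_5) = 0xFAEA0F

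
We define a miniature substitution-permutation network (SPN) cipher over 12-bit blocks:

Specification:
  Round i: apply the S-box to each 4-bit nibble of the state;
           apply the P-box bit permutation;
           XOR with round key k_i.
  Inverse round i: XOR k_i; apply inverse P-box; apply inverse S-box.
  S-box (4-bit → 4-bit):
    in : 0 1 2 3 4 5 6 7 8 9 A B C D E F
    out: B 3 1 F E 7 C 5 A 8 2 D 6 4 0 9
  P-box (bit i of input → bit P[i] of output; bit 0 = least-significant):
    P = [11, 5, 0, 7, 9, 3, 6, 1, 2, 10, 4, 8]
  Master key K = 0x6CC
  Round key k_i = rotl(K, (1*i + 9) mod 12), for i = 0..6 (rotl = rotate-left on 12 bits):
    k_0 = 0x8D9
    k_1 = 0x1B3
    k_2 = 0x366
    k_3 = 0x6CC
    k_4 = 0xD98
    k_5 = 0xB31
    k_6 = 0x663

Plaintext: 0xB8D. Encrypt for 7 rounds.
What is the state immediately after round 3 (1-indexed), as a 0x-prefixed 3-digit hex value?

s_0 = plaintext = 0xB8D
s_1 = Round(s_0, k_0) = 0x9C6
s_2 = Round(s_1, k_1) = 0x07A
s_3 = Round(s_2, k_2) = 0x402
s_4 = Round(s_3, k_3) = 0x9D6
s_5 = Round(s_4, k_4) = 0xC59
s_6 = Round(s_5, k_5) = 0xDE9
s_7 = Round(s_6, k_6) = 0x6F3

0x402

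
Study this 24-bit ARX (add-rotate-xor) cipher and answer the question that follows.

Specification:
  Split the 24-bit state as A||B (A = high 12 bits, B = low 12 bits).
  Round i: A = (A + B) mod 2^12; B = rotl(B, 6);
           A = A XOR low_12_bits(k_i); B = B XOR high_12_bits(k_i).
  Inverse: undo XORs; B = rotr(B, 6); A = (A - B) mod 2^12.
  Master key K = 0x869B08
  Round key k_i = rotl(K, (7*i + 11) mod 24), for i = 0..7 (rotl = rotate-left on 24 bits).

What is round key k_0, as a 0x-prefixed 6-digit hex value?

K = 0x869B08
k_0 = rotl(K, (7*0+11) mod 24) = rotl(K, 11) = 0xD84434

0xD84434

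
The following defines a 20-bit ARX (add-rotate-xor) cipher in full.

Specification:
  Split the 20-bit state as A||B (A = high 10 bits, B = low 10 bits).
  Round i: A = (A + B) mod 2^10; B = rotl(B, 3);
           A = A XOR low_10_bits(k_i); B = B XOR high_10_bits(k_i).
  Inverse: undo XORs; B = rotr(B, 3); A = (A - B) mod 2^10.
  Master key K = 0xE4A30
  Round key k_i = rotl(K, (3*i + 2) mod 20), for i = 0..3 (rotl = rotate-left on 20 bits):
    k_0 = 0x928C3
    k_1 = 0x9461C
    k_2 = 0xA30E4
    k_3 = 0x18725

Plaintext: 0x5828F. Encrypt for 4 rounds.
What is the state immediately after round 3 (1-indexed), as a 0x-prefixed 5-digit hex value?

s_0 = plaintext = 0x5828F
s_1 = Round(s_0, k_0) = 0xCB237
s_2 = Round(s_1, k_1) = 0xDFFED
s_3 = Round(s_2, k_2) = 0xE21E3
s_4 = Round(s_3, k_3) = 0x93B7A

0xE21E3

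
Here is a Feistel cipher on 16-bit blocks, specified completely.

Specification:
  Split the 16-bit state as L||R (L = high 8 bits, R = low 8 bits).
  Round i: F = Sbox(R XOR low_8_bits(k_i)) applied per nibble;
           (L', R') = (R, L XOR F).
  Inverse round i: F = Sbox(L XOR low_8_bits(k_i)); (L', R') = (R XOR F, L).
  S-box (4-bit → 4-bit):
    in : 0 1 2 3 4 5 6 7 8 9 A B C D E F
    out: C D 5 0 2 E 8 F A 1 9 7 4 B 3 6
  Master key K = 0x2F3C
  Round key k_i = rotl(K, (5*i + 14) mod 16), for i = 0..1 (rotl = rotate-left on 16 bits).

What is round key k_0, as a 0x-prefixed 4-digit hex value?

K = 0x2F3C
k_0 = rotl(K, (5*0+14) mod 16) = rotl(K, 14) = 0x0BCF

0x0BCF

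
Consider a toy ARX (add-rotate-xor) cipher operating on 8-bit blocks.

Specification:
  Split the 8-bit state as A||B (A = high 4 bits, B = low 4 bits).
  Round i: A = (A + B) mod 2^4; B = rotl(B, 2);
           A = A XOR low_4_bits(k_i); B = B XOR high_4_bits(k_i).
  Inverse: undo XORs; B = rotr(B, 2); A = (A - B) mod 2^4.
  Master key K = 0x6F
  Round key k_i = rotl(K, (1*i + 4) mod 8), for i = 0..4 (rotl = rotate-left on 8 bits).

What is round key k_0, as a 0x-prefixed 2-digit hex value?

0xF6

K = 0x6F
k_0 = rotl(K, (1*0+4) mod 8) = rotl(K, 4) = 0xF6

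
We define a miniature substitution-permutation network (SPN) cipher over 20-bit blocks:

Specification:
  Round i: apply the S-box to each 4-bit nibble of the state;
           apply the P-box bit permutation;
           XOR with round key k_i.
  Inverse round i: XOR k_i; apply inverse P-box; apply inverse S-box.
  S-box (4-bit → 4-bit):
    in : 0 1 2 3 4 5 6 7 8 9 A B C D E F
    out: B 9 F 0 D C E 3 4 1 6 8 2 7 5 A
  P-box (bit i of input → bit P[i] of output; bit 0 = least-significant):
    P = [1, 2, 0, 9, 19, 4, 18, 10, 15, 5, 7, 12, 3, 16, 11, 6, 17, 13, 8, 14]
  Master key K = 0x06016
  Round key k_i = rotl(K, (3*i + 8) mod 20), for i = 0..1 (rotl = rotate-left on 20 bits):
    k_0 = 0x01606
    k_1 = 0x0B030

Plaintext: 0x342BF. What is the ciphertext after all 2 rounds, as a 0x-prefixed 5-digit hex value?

s_0 = plaintext = 0x342BF
s_1 = Round(s_0, k_0) = 0x088EA
s_2 = Round(s_1, k_1) = 0xED8B5

0xED8B5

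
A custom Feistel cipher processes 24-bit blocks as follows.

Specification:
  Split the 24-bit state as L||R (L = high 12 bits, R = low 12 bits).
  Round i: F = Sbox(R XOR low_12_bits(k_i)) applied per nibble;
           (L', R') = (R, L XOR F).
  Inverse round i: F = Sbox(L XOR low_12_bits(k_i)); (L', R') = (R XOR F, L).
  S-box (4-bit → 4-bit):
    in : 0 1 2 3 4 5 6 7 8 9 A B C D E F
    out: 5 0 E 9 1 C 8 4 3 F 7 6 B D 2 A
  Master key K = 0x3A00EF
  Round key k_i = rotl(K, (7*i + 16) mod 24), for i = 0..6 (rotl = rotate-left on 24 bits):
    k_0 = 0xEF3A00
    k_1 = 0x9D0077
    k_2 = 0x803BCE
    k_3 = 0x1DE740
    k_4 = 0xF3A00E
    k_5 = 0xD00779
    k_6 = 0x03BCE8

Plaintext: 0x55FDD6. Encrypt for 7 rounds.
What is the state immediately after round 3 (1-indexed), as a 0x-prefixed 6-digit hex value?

s_0 = plaintext = 0x55FDD6
s_1 = Round(s_0, k_0) = 0xDD6187
s_2 = Round(s_1, k_1) = 0x187D73
s_3 = Round(s_2, k_2) = 0xD739EA
s_4 = Round(s_3, k_3) = 0x9EAF04
s_5 = Round(s_4, k_4) = 0xF043BD
s_6 = Round(s_5, k_5) = 0x3BDEB5
s_7 = Round(s_6, k_6) = 0xEB5D70

0xD739EA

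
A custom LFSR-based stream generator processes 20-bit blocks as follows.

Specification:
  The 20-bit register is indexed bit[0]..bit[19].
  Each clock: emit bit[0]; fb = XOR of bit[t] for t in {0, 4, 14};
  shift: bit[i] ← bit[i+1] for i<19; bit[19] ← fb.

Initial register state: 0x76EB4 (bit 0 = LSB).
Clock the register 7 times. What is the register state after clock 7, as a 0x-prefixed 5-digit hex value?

reg_0 = 0x76EB4
clock 1: out=0, reg = 0x3B75A
clock 2: out=0, reg = 0x9DBAD
clock 3: out=1, reg = 0x4EDD6
clock 4: out=0, reg = 0x276EB
clock 5: out=1, reg = 0x13B75
clock 6: out=1, reg = 0x09DBA
clock 7: out=0, reg = 0x84EDD

0x84EDD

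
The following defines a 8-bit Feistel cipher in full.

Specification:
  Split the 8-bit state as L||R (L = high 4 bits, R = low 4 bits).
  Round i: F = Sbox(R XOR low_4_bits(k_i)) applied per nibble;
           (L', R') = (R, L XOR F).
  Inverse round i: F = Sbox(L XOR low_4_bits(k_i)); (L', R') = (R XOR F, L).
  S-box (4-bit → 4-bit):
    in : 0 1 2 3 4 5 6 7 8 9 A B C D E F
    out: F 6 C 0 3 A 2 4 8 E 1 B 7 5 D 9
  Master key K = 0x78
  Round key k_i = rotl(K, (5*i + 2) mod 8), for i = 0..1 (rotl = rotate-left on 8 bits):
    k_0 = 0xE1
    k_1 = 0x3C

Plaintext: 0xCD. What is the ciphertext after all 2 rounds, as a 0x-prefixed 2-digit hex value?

0xB9

s_0 = plaintext = 0xCD
s_1 = Round(s_0, k_0) = 0xDB
s_2 = Round(s_1, k_1) = 0xB9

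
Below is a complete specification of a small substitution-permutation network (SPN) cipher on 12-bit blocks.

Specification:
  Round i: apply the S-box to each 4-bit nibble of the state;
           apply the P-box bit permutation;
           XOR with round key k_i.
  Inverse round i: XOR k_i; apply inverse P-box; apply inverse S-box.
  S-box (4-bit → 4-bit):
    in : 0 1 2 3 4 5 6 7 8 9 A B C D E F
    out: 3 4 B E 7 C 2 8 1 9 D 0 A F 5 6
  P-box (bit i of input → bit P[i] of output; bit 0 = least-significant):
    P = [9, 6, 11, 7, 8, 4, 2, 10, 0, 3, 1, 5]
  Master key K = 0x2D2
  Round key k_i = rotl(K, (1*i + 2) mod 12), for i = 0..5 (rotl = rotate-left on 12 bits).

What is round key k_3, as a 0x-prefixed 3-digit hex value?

0xA45

K = 0x2D2
k_0 = rotl(K, (1*0+2) mod 12) = rotl(K, 2) = 0xB48
k_1 = rotl(K, (1*1+2) mod 12) = rotl(K, 3) = 0x691
k_2 = rotl(K, (1*2+2) mod 12) = rotl(K, 4) = 0xD22
k_3 = rotl(K, (1*3+2) mod 12) = rotl(K, 5) = 0xA45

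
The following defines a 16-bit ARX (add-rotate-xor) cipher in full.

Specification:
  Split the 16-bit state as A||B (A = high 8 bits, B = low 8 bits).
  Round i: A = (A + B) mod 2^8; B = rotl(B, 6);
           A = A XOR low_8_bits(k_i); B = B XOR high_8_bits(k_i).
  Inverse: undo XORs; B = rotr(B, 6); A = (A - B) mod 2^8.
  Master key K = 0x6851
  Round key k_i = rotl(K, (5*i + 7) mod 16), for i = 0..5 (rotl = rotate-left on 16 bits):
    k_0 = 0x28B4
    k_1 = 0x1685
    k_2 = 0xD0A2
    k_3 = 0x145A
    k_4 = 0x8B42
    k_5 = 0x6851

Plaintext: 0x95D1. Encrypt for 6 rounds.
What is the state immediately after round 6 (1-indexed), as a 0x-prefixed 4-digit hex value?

0x6C89

s_0 = plaintext = 0x95D1
s_1 = Round(s_0, k_0) = 0xD25C
s_2 = Round(s_1, k_1) = 0xAB01
s_3 = Round(s_2, k_2) = 0x0E90
s_4 = Round(s_3, k_3) = 0xC430
s_5 = Round(s_4, k_4) = 0xB687
s_6 = Round(s_5, k_5) = 0x6C89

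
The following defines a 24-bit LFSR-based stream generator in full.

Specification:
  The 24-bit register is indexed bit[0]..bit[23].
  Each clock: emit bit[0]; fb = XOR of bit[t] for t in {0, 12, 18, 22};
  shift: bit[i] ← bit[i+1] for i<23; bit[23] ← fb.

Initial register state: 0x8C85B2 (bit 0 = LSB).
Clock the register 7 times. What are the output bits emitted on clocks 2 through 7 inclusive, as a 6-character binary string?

100110

reg_0 = 0x8C85B2
clock 1: out=0, reg = 0xC642D9
clock 2: out=1, reg = 0xE3216C
clock 3: out=0, reg = 0xF190B6
clock 4: out=0, reg = 0x78C85B
clock 5: out=1, reg = 0x3C642D
clock 6: out=1, reg = 0x1E3216
clock 7: out=0, reg = 0x0F190B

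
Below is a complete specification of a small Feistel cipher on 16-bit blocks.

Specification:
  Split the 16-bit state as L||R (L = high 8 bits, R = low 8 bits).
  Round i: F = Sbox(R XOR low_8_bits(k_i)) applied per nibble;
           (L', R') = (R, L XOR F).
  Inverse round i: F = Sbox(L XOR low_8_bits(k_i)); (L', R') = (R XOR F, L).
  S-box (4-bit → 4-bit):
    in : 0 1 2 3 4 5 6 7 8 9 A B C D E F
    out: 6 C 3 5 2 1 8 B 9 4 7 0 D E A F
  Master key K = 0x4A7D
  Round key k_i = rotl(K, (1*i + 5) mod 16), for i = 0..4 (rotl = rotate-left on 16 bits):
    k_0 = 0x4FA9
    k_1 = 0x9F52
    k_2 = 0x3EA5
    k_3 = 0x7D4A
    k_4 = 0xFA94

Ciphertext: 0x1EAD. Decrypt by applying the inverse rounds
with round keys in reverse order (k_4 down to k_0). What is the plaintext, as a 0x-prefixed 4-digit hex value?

s_0 = ciphertext = 0x1EAD
s_1 = InvRound(s_0, k_4) = 0x3A1E
s_2 = InvRound(s_1, k_3) = 0xA83A
s_3 = InvRound(s_2, k_2) = 0x54A8
s_4 = InvRound(s_3, k_1) = 0xC054
s_5 = InvRound(s_4, k_0) = 0xD0C0

0xD0C0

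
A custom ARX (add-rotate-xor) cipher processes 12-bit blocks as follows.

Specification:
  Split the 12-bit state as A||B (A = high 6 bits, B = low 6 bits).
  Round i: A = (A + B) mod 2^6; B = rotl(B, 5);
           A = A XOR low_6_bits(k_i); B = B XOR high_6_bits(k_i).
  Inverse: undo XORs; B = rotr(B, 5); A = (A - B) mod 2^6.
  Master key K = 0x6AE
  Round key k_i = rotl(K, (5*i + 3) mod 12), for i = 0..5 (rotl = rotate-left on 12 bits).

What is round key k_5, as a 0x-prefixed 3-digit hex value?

K = 0x6AE
k_0 = rotl(K, (5*0+3) mod 12) = rotl(K, 3) = 0x573
k_1 = rotl(K, (5*1+3) mod 12) = rotl(K, 8) = 0xE6A
k_2 = rotl(K, (5*2+3) mod 12) = rotl(K, 1) = 0xD5C
k_3 = rotl(K, (5*3+3) mod 12) = rotl(K, 6) = 0xB9A
k_4 = rotl(K, (5*4+3) mod 12) = rotl(K, 11) = 0x357
k_5 = rotl(K, (5*5+3) mod 12) = rotl(K, 4) = 0xAE6

0xAE6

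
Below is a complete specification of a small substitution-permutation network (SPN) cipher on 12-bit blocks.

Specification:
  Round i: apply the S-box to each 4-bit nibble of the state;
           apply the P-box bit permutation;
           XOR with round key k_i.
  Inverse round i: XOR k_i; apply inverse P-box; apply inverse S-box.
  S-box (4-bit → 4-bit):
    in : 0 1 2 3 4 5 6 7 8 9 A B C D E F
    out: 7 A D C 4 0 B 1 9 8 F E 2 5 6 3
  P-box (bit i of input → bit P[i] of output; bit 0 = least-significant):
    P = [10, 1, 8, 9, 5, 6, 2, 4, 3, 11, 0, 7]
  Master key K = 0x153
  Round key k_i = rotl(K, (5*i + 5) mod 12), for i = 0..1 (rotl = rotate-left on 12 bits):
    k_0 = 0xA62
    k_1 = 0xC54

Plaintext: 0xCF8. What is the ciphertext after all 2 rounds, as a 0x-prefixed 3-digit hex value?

0xB31

s_0 = plaintext = 0xCF8
s_1 = Round(s_0, k_0) = 0x402
s_2 = Round(s_1, k_1) = 0xB31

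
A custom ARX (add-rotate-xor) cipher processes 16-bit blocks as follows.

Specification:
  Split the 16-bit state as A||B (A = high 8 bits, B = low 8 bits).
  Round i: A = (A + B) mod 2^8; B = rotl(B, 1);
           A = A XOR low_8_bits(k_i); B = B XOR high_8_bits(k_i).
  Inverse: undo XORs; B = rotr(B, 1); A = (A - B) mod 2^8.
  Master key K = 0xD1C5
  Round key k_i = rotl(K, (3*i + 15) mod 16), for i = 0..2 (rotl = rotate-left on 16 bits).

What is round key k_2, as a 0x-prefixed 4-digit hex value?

0x38BA

K = 0xD1C5
k_0 = rotl(K, (3*0+15) mod 16) = rotl(K, 15) = 0xE8E2
k_1 = rotl(K, (3*1+15) mod 16) = rotl(K, 2) = 0x4717
k_2 = rotl(K, (3*2+15) mod 16) = rotl(K, 5) = 0x38BA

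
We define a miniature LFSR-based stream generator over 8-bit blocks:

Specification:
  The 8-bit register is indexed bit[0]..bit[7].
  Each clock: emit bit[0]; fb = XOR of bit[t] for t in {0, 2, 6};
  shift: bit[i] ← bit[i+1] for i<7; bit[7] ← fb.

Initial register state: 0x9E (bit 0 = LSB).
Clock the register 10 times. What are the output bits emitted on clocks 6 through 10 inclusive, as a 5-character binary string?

reg_0 = 0x9E
clock 1: out=0, reg = 0xCF
clock 2: out=1, reg = 0xE7
clock 3: out=1, reg = 0xF3
clock 4: out=1, reg = 0x79
clock 5: out=1, reg = 0x3C
clock 6: out=0, reg = 0x9E
clock 7: out=0, reg = 0xCF
clock 8: out=1, reg = 0xE7
clock 9: out=1, reg = 0xF3
clock 10: out=1, reg = 0x79

00111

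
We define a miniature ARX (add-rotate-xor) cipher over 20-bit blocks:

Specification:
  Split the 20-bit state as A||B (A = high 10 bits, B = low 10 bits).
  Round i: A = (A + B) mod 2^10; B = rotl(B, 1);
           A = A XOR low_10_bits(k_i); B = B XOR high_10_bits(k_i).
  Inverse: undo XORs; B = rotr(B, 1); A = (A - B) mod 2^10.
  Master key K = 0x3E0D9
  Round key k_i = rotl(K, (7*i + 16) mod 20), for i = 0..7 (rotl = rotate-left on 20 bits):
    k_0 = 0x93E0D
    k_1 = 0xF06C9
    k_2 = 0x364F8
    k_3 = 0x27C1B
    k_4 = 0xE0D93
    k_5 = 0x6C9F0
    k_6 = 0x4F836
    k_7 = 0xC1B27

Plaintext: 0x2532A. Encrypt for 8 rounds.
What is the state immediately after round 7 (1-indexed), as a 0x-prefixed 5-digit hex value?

0xC0380

s_0 = plaintext = 0x2532A
s_1 = Round(s_0, k_0) = 0x6CC1A
s_2 = Round(s_1, k_1) = 0xC13F5
s_3 = Round(s_2, k_2) = 0x80732
s_4 = Round(s_3, k_3) = 0x4A2FA
s_5 = Round(s_4, k_4) = 0x6C676
s_6 = Round(s_5, k_5) = 0x75D5F
s_7 = Round(s_6, k_6) = 0xC0380
s_8 = Round(s_7, k_7) = 0x69C07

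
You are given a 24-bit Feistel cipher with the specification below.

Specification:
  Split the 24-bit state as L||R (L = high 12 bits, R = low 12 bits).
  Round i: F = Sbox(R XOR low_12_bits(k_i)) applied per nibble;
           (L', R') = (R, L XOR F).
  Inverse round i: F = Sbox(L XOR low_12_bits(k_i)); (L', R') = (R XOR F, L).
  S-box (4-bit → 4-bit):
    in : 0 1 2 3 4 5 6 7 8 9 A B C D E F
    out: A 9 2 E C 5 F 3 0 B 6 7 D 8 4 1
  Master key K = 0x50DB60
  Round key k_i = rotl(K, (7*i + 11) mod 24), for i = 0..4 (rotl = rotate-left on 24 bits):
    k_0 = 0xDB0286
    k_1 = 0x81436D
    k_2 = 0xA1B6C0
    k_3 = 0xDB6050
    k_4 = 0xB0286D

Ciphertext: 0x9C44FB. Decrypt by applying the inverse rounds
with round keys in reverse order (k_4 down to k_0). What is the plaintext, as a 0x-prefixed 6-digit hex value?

0x97A925

s_0 = ciphertext = 0x9C44FB
s_1 = InvRound(s_0, k_4) = 0xD909C4
s_2 = InvRound(s_1, k_3) = 0x11ED90
s_3 = InvRound(s_2, k_2) = 0xE1411E
s_4 = InvRound(s_3, k_1) = 0x925E14
s_5 = InvRound(s_4, k_0) = 0x97A925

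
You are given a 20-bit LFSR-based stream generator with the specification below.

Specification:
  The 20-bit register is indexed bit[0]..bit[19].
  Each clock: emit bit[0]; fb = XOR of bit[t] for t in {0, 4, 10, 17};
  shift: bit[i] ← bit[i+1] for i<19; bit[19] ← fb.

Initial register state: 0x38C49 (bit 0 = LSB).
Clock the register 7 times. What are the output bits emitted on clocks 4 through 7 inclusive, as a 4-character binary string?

reg_0 = 0x38C49
clock 1: out=1, reg = 0x9C624
clock 2: out=0, reg = 0xCE312
clock 3: out=0, reg = 0xE7189
clock 4: out=1, reg = 0x738C4
clock 5: out=0, reg = 0xB9C62
clock 6: out=0, reg = 0x5CE31
clock 7: out=1, reg = 0xAE718

1001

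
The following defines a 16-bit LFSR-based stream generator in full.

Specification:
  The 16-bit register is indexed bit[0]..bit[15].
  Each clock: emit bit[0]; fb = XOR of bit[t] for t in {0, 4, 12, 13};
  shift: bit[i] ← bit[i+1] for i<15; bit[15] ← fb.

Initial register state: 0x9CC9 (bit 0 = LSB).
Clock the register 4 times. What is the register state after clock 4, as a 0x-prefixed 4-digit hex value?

0x89CC

reg_0 = 0x9CC9
clock 1: out=1, reg = 0x4E64
clock 2: out=0, reg = 0x2732
clock 3: out=0, reg = 0x1399
clock 4: out=1, reg = 0x89CC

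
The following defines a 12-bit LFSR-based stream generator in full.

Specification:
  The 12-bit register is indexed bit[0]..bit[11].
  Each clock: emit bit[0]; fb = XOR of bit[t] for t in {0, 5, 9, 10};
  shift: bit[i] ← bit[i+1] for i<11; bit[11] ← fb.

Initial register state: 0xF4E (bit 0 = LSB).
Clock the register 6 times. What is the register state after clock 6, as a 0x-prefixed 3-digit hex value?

0xC3D

reg_0 = 0xF4E
clock 1: out=0, reg = 0x7A7
clock 2: out=1, reg = 0x3D3
clock 3: out=1, reg = 0x1E9
clock 4: out=1, reg = 0x0F4
clock 5: out=0, reg = 0x87A
clock 6: out=0, reg = 0xC3D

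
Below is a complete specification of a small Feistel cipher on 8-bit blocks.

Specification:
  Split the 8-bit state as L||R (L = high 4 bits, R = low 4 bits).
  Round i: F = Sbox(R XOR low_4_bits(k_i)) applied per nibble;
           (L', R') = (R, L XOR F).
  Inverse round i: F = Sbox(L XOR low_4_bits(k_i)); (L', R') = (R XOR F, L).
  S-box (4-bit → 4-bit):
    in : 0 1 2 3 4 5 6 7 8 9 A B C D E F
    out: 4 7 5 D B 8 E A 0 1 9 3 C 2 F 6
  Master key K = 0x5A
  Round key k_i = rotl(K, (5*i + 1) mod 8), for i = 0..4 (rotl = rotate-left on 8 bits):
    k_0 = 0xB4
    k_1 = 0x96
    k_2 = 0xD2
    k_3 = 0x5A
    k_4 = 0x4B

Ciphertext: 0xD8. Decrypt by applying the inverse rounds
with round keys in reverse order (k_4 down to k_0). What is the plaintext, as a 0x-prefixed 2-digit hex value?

0x13

s_0 = ciphertext = 0xD8
s_1 = InvRound(s_0, k_4) = 0x6D
s_2 = InvRound(s_1, k_3) = 0x16
s_3 = InvRound(s_2, k_2) = 0xB1
s_4 = InvRound(s_3, k_1) = 0x3B
s_5 = InvRound(s_4, k_0) = 0x13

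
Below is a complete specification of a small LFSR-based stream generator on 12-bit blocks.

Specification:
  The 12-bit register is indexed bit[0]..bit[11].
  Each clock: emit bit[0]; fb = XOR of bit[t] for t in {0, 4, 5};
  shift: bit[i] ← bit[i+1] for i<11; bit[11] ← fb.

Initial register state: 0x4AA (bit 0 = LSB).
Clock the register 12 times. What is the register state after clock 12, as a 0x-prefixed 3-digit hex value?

reg_0 = 0x4AA
clock 1: out=0, reg = 0xA55
clock 2: out=1, reg = 0x52A
clock 3: out=0, reg = 0xA95
clock 4: out=1, reg = 0x54A
clock 5: out=0, reg = 0x2A5
clock 6: out=1, reg = 0x152
clock 7: out=0, reg = 0x8A9
clock 8: out=1, reg = 0x454
clock 9: out=0, reg = 0xA2A
clock 10: out=0, reg = 0xD15
clock 11: out=1, reg = 0x68A
clock 12: out=0, reg = 0x345

0x345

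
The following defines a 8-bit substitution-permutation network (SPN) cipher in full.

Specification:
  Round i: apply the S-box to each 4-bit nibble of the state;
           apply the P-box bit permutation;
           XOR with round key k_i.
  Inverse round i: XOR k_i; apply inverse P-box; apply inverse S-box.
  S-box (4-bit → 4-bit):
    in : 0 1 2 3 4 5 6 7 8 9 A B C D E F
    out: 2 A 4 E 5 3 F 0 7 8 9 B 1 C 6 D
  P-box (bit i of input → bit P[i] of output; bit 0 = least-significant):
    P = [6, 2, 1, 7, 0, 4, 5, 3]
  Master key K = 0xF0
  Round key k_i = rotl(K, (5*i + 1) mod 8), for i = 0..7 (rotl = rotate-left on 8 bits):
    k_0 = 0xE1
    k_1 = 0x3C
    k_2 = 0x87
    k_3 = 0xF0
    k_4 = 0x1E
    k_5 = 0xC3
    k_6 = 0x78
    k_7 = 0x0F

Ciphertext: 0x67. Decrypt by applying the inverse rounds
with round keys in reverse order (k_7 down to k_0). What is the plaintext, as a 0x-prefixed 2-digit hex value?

s_0 = ciphertext = 0x67
s_1 = InvRound(s_0, k_7) = 0xDC
s_2 = InvRound(s_1, k_6) = 0x21
s_3 = InvRound(s_2, k_5) = 0x2F
s_4 = InvRound(s_3, k_4) = 0x87
s_5 = InvRound(s_4, k_3) = 0x88
s_6 = InvRound(s_5, k_2) = 0xAE
s_7 = InvRound(s_6, k_1) = 0x0D
s_8 = InvRound(s_7, k_0) = 0xDB

0xDB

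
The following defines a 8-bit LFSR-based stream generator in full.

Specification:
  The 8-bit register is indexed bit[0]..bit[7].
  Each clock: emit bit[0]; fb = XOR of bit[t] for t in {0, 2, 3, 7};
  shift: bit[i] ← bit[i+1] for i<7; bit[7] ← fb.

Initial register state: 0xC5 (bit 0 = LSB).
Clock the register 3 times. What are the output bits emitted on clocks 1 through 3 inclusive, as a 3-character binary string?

101

reg_0 = 0xC5
clock 1: out=1, reg = 0xE2
clock 2: out=0, reg = 0xF1
clock 3: out=1, reg = 0x78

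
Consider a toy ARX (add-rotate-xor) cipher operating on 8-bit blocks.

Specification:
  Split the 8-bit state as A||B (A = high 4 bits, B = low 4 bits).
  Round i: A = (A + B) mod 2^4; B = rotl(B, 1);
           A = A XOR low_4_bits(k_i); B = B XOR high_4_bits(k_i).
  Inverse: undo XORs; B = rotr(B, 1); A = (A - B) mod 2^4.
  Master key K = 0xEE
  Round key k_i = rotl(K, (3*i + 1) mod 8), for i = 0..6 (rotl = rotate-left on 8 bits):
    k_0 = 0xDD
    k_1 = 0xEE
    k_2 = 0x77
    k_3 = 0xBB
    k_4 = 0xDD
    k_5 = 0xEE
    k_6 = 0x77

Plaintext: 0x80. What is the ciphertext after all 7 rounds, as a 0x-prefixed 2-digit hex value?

s_0 = plaintext = 0x80
s_1 = Round(s_0, k_0) = 0x5D
s_2 = Round(s_1, k_1) = 0xC5
s_3 = Round(s_2, k_2) = 0x6D
s_4 = Round(s_3, k_3) = 0x80
s_5 = Round(s_4, k_4) = 0x5D
s_6 = Round(s_5, k_5) = 0xC5
s_7 = Round(s_6, k_6) = 0x6D

0x6D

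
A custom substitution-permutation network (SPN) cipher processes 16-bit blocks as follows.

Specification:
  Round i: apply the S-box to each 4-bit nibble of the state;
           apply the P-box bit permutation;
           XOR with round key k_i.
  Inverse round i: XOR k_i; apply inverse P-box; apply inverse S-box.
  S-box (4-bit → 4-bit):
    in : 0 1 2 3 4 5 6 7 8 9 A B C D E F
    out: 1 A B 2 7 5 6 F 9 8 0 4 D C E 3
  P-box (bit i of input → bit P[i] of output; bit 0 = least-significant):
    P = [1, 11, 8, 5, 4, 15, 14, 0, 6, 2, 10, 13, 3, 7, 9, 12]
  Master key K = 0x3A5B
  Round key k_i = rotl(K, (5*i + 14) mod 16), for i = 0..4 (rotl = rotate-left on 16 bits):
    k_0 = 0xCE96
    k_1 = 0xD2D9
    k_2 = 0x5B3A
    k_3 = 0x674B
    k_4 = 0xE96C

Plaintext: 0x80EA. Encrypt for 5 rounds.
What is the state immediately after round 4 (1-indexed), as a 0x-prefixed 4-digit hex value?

s_0 = plaintext = 0x80EA
s_1 = Round(s_0, k_0) = 0x1EDF
s_2 = Round(s_1, k_1) = 0xAE5E
s_3 = Round(s_2, k_2) = 0x360E
s_4 = Round(s_3, k_3) = 0x6AFF
s_5 = Round(s_4, k_4) = 0x63FE

0x6AFF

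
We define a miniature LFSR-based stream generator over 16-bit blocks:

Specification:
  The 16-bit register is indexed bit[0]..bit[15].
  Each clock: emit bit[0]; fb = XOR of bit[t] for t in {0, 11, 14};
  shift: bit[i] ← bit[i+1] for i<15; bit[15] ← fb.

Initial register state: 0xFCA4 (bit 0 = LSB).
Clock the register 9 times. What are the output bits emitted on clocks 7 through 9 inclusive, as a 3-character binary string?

reg_0 = 0xFCA4
clock 1: out=0, reg = 0x7E52
clock 2: out=0, reg = 0x3F29
clock 3: out=1, reg = 0x1F94
clock 4: out=0, reg = 0x8FCA
clock 5: out=0, reg = 0xC7E5
clock 6: out=1, reg = 0x63F2
clock 7: out=0, reg = 0xB1F9
clock 8: out=1, reg = 0xD8FC
clock 9: out=0, reg = 0x6C7E

010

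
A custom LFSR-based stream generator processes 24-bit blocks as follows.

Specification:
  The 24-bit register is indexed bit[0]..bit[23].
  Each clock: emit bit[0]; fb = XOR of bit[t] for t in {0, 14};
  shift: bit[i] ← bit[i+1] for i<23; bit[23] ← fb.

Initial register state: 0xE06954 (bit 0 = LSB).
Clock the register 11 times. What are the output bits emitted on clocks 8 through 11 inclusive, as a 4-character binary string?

0100

reg_0 = 0xE06954
clock 1: out=0, reg = 0xF034AA
clock 2: out=0, reg = 0x781A55
clock 3: out=1, reg = 0xBC0D2A
clock 4: out=0, reg = 0x5E0695
clock 5: out=1, reg = 0xAF034A
clock 6: out=0, reg = 0x5781A5
clock 7: out=1, reg = 0xABC0D2
clock 8: out=0, reg = 0xD5E069
clock 9: out=1, reg = 0x6AF034
clock 10: out=0, reg = 0xB5781A
clock 11: out=0, reg = 0xDABC0D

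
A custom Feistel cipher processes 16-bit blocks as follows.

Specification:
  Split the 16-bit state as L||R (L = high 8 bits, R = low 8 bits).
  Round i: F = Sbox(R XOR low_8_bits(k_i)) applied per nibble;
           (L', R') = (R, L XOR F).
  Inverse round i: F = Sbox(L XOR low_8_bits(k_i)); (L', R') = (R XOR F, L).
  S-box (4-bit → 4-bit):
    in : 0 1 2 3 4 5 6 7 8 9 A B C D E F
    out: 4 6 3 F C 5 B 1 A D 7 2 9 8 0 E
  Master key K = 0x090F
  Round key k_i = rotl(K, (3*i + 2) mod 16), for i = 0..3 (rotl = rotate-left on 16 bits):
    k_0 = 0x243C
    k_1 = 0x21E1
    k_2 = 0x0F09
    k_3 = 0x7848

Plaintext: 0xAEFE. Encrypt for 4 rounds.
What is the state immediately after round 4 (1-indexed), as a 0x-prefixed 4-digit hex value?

s_0 = plaintext = 0xAEFE
s_1 = Round(s_0, k_0) = 0xFE3D
s_2 = Round(s_1, k_1) = 0x3D77
s_3 = Round(s_2, k_2) = 0x772D
s_4 = Round(s_3, k_3) = 0x2DC2

0x2DC2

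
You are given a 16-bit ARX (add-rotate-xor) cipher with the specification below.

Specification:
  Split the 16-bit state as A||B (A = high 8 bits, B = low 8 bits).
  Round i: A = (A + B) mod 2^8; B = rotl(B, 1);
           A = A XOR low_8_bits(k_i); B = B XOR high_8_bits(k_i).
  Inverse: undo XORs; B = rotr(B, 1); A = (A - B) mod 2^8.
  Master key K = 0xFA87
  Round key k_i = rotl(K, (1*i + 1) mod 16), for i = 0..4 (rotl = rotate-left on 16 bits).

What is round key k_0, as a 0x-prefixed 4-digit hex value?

0xF50F

K = 0xFA87
k_0 = rotl(K, (1*0+1) mod 16) = rotl(K, 1) = 0xF50F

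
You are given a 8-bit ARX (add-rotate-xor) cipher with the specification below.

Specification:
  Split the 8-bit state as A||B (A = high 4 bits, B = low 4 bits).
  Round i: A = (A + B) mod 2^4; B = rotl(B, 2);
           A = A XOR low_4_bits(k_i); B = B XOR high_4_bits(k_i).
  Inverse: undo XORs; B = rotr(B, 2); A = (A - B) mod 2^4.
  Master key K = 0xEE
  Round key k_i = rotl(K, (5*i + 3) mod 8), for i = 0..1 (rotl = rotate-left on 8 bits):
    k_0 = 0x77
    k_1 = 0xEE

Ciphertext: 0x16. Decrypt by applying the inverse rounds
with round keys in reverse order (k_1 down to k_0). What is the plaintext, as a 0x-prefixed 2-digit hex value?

s_0 = ciphertext = 0x16
s_1 = InvRound(s_0, k_1) = 0xD2
s_2 = InvRound(s_1, k_0) = 0x55

0x55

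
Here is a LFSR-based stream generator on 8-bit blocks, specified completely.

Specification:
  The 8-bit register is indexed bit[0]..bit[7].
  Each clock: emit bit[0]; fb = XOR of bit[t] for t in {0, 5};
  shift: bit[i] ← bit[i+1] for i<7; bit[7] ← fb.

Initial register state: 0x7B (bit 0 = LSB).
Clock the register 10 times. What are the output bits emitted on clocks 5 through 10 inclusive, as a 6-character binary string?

reg_0 = 0x7B
clock 1: out=1, reg = 0x3D
clock 2: out=1, reg = 0x1E
clock 3: out=0, reg = 0x0F
clock 4: out=1, reg = 0x87
clock 5: out=1, reg = 0xC3
clock 6: out=1, reg = 0xE1
clock 7: out=1, reg = 0x70
clock 8: out=0, reg = 0xB8
clock 9: out=0, reg = 0xDC
clock 10: out=0, reg = 0x6E

111000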